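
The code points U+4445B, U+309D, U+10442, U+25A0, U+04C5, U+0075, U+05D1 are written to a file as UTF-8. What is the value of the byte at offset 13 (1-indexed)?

0x96

1-indexed offset 13 is 0-indexed offset 12.
U+4445B → 4-byte form F1 84 91 9B at offsets 0–3.
U+309D → 3-byte form E3 82 9D at offsets 4–6.
U+10442 → 4-byte form F0 90 91 82 at offsets 7–10.
U+25A0 → 3-byte form E2 96 A0 at offsets 11–13.
Offset 12 falls in char 4's range; it's byte 2 of E2 96 A0 = 0x96.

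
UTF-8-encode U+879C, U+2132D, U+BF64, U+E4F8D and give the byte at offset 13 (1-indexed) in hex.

0xBE

1-indexed offset 13 is 0-indexed offset 12.
U+879C → 3-byte form E8 9E 9C at offsets 0–2.
U+2132D → 4-byte form F0 A1 8C AD at offsets 3–6.
U+BF64 → 3-byte form EB BD A4 at offsets 7–9.
U+E4F8D → 4-byte form F3 A4 BE 8D at offsets 10–13.
Offset 12 falls in char 4's range; it's byte 3 of F3 A4 BE 8D = 0xBE.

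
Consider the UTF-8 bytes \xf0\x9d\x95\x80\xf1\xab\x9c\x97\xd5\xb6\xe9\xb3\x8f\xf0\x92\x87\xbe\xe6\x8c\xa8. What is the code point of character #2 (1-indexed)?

Offset 0: leading byte 0xF0 = 11110000 → 4-byte char #1 = F0 9D 95 80.
Offset 4: leading byte 0xF1 = 11110001 → 4-byte char #2 = F1 AB 9C 97.
Leading byte 0xF1 = 11110001 matches 11110xxx → 4-byte sequence.
Byte 1: 0xF1 = 11110001, payload 001 (3 bits).
Byte 2: 0xAB = 10101011 (10xxxxxx ✓), payload 101011.
Byte 3: 0x9C = 10011100 (10xxxxxx ✓), payload 011100.
Byte 4: 0x97 = 10010111 (10xxxxxx ✓), payload 010111.
Concatenate: 001101011011100010111 = 0x6B717 (21 bits → U+6B717).

U+6B717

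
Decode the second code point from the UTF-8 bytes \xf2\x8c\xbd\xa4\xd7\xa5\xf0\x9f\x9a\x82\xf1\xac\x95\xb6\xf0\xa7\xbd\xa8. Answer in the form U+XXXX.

U+05E5

Offset 0: leading byte 0xF2 = 11110010 → 4-byte char #1 = F2 8C BD A4.
Offset 4: leading byte 0xD7 = 11010111 → 2-byte char #2 = D7 A5.
Leading byte 0xD7 = 11010111 matches 110xxxxx → 2-byte sequence.
Byte 1: 0xD7 = 11010111, payload 10111 (5 bits).
Byte 2: 0xA5 = 10100101 (10xxxxxx ✓), payload 100101.
Concatenate: 10111100101 = 0x5E5 (11 bits → U+05E5).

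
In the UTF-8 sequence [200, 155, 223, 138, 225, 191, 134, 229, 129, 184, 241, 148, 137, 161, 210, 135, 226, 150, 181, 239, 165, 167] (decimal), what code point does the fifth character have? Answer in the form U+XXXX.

Offset 0: leading byte 0xC8 = 11001000 → 2-byte char #1 = C8 9B.
Offset 2: leading byte 0xDF = 11011111 → 2-byte char #2 = DF 8A.
Offset 4: leading byte 0xE1 = 11100001 → 3-byte char #3 = E1 BF 86.
Offset 7: leading byte 0xE5 = 11100101 → 3-byte char #4 = E5 81 B8.
Offset 10: leading byte 0xF1 = 11110001 → 4-byte char #5 = F1 94 89 A1.
Leading byte 0xF1 = 11110001 matches 11110xxx → 4-byte sequence.
Byte 1: 0xF1 = 11110001, payload 001 (3 bits).
Byte 2: 0x94 = 10010100 (10xxxxxx ✓), payload 010100.
Byte 3: 0x89 = 10001001 (10xxxxxx ✓), payload 001001.
Byte 4: 0xA1 = 10100001 (10xxxxxx ✓), payload 100001.
Concatenate: 001010100001001100001 = 0x54261 (21 bits → U+54261).

U+54261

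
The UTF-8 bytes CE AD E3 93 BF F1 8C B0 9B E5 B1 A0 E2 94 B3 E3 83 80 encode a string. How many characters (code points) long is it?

Byte at offset 0: 0xCE = 11001110 → 2-byte char (#1). Advance 2.
Byte at offset 2: 0xE3 = 11100011 → 3-byte char (#2). Advance 3.
Byte at offset 5: 0xF1 = 11110001 → 4-byte char (#3). Advance 4.
Byte at offset 9: 0xE5 = 11100101 → 3-byte char (#4). Advance 3.
Byte at offset 12: 0xE2 = 11100010 → 3-byte char (#5). Advance 3.
Byte at offset 15: 0xE3 = 11100011 → 3-byte char (#6). Advance 3.
Reached end at offset 18 after 6 code points.

6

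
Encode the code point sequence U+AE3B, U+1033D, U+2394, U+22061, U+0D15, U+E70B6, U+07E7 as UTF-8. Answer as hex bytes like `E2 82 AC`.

EA B8 BB F0 90 8C BD E2 8E 94 F0 A2 81 A1 E0 B4 95 F3 A7 82 B6 DF A7

U+AE3B: 3-byte form → EA B8 BB.
U+1033D: 4-byte form → F0 90 8C BD.
U+2394: 3-byte form → E2 8E 94.
U+22061: 4-byte form → F0 A2 81 A1.
U+0D15: 3-byte form → E0 B4 95.
U+E70B6: 4-byte form → F3 A7 82 B6.
U+07E7: 2-byte form → DF A7.
Concatenated (23 bytes): EA B8 BB F0 90 8C BD E2 8E 94 F0 A2 81 A1 E0 B4 95 F3 A7 82 B6 DF A7.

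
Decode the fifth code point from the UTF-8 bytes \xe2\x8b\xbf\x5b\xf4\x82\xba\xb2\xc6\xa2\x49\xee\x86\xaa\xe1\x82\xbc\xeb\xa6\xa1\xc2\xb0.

U+0049

Offset 0: leading byte 0xE2 = 11100010 → 3-byte char #1 = E2 8B BF.
Offset 3: leading byte 0x5B = 01011011 → 1-byte char #2 = 5B.
Offset 4: leading byte 0xF4 = 11110100 → 4-byte char #3 = F4 82 BA B2.
Offset 8: leading byte 0xC6 = 11000110 → 2-byte char #4 = C6 A2.
Offset 10: leading byte 0x49 = 01001001 → 1-byte char #5 = 49.
Leading byte 0x49 = 01001001 matches 0xxxxxxx → 1-byte sequence.
Byte 1: 0x49 = 01001001, payload 1001001 (7 bits).
Concatenate: 1001001 = 0x49 (7 bits → U+0049).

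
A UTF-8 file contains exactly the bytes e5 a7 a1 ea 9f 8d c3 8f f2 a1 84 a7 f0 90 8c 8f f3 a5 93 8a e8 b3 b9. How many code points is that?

7

Byte at offset 0: 0xE5 = 11100101 → 3-byte char (#1). Advance 3.
Byte at offset 3: 0xEA = 11101010 → 3-byte char (#2). Advance 3.
Byte at offset 6: 0xC3 = 11000011 → 2-byte char (#3). Advance 2.
Byte at offset 8: 0xF2 = 11110010 → 4-byte char (#4). Advance 4.
Byte at offset 12: 0xF0 = 11110000 → 4-byte char (#5). Advance 4.
Byte at offset 16: 0xF3 = 11110011 → 4-byte char (#6). Advance 4.
Byte at offset 20: 0xE8 = 11101000 → 3-byte char (#7). Advance 3.
Reached end at offset 23 after 7 code points.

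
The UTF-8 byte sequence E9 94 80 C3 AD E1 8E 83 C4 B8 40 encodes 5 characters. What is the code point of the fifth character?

U+0040

Offset 0: leading byte 0xE9 = 11101001 → 3-byte char #1 = E9 94 80.
Offset 3: leading byte 0xC3 = 11000011 → 2-byte char #2 = C3 AD.
Offset 5: leading byte 0xE1 = 11100001 → 3-byte char #3 = E1 8E 83.
Offset 8: leading byte 0xC4 = 11000100 → 2-byte char #4 = C4 B8.
Offset 10: leading byte 0x40 = 01000000 → 1-byte char #5 = 40.
Leading byte 0x40 = 01000000 matches 0xxxxxxx → 1-byte sequence.
Byte 1: 0x40 = 01000000, payload 1000000 (7 bits).
Concatenate: 1000000 = 0x40 (7 bits → U+0040).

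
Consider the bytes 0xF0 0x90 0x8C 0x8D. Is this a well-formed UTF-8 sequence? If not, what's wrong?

Leading byte 0xF0 = 11110000 → 4-byte form.
Continuation bytes 0x90=10010000, 0x8C=10001100, 0x8D=10001101 all match 10xxxxxx.
Decoded value 0x1030D is ≥ 0x10000 (shortest form) and not a surrogate.

valid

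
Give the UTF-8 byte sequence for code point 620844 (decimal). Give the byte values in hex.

U+9792C = 0x9792C = 620844 decimal. In range U+10000–U+10FFFF → 4-byte form: 11110xxx 10xxxxxx 10xxxxxx 10xxxxxx.
Binary (21 bits): 010010111100100101100.
Split 3+6+6+6: 010 | 010111 | 100100 | 101100.
Byte 1: 11110010 = 0xF2.
Byte 2: 10010111 = 0x97.
Byte 3: 10100100 = 0xA4.
Byte 4: 10101100 = 0xAC.

F2 97 A4 AC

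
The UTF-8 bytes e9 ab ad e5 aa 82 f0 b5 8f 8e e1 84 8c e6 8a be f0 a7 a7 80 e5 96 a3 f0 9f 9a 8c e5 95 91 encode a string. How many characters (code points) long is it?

9

Byte at offset 0: 0xE9 = 11101001 → 3-byte char (#1). Advance 3.
Byte at offset 3: 0xE5 = 11100101 → 3-byte char (#2). Advance 3.
Byte at offset 6: 0xF0 = 11110000 → 4-byte char (#3). Advance 4.
Byte at offset 10: 0xE1 = 11100001 → 3-byte char (#4). Advance 3.
Byte at offset 13: 0xE6 = 11100110 → 3-byte char (#5). Advance 3.
Byte at offset 16: 0xF0 = 11110000 → 4-byte char (#6). Advance 4.
Byte at offset 20: 0xE5 = 11100101 → 3-byte char (#7). Advance 3.
Byte at offset 23: 0xF0 = 11110000 → 4-byte char (#8). Advance 4.
Byte at offset 27: 0xE5 = 11100101 → 3-byte char (#9). Advance 3.
Reached end at offset 30 after 9 code points.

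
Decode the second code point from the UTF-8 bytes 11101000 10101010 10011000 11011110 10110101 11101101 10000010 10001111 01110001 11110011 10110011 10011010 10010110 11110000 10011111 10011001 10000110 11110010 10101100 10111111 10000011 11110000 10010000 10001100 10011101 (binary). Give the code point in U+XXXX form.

U+07B5

Offset 0: leading byte 0xE8 = 11101000 → 3-byte char #1 = E8 AA 98.
Offset 3: leading byte 0xDE = 11011110 → 2-byte char #2 = DE B5.
Leading byte 0xDE = 11011110 matches 110xxxxx → 2-byte sequence.
Byte 1: 0xDE = 11011110, payload 11110 (5 bits).
Byte 2: 0xB5 = 10110101 (10xxxxxx ✓), payload 110101.
Concatenate: 11110110101 = 0x7B5 (11 bits → U+07B5).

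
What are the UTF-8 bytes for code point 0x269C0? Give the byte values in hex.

F0 A6 A7 80

U+269C0 = 0x269C0 = 158144 decimal. In range U+10000–U+10FFFF → 4-byte form: 11110xxx 10xxxxxx 10xxxxxx 10xxxxxx.
Binary (21 bits): 000100110100111000000.
Split 3+6+6+6: 000 | 100110 | 100111 | 000000.
Byte 1: 11110000 = 0xF0.
Byte 2: 10100110 = 0xA6.
Byte 3: 10100111 = 0xA7.
Byte 4: 10000000 = 0x80.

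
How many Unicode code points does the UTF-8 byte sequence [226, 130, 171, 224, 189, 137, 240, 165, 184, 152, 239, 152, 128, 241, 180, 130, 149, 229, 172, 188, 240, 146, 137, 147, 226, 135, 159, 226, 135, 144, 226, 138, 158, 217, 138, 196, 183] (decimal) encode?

Byte at offset 0: 0xE2 = 11100010 → 3-byte char (#1). Advance 3.
Byte at offset 3: 0xE0 = 11100000 → 3-byte char (#2). Advance 3.
Byte at offset 6: 0xF0 = 11110000 → 4-byte char (#3). Advance 4.
Byte at offset 10: 0xEF = 11101111 → 3-byte char (#4). Advance 3.
Byte at offset 13: 0xF1 = 11110001 → 4-byte char (#5). Advance 4.
Byte at offset 17: 0xE5 = 11100101 → 3-byte char (#6). Advance 3.
Byte at offset 20: 0xF0 = 11110000 → 4-byte char (#7). Advance 4.
Byte at offset 24: 0xE2 = 11100010 → 3-byte char (#8). Advance 3.
Byte at offset 27: 0xE2 = 11100010 → 3-byte char (#9). Advance 3.
Byte at offset 30: 0xE2 = 11100010 → 3-byte char (#10). Advance 3.
Byte at offset 33: 0xD9 = 11011001 → 2-byte char (#11). Advance 2.
Byte at offset 35: 0xC4 = 11000100 → 2-byte char (#12). Advance 2.
Reached end at offset 37 after 12 code points.

12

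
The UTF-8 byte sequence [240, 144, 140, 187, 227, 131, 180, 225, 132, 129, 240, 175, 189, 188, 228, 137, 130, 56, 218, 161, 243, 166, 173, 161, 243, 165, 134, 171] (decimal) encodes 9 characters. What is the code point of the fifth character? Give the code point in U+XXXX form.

Offset 0: leading byte 0xF0 = 11110000 → 4-byte char #1 = F0 90 8C BB.
Offset 4: leading byte 0xE3 = 11100011 → 3-byte char #2 = E3 83 B4.
Offset 7: leading byte 0xE1 = 11100001 → 3-byte char #3 = E1 84 81.
Offset 10: leading byte 0xF0 = 11110000 → 4-byte char #4 = F0 AF BD BC.
Offset 14: leading byte 0xE4 = 11100100 → 3-byte char #5 = E4 89 82.
Leading byte 0xE4 = 11100100 matches 1110xxxx → 3-byte sequence.
Byte 1: 0xE4 = 11100100, payload 0100 (4 bits).
Byte 2: 0x89 = 10001001 (10xxxxxx ✓), payload 001001.
Byte 3: 0x82 = 10000010 (10xxxxxx ✓), payload 000010.
Concatenate: 0100001001000010 = 0x4242 (16 bits → U+4242).

U+4242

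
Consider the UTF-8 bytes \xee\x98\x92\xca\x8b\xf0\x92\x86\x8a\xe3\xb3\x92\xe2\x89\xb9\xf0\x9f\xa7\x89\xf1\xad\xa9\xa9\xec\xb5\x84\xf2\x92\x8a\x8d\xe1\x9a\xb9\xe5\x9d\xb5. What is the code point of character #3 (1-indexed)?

U+1218A

Offset 0: leading byte 0xEE = 11101110 → 3-byte char #1 = EE 98 92.
Offset 3: leading byte 0xCA = 11001010 → 2-byte char #2 = CA 8B.
Offset 5: leading byte 0xF0 = 11110000 → 4-byte char #3 = F0 92 86 8A.
Leading byte 0xF0 = 11110000 matches 11110xxx → 4-byte sequence.
Byte 1: 0xF0 = 11110000, payload 000 (3 bits).
Byte 2: 0x92 = 10010010 (10xxxxxx ✓), payload 010010.
Byte 3: 0x86 = 10000110 (10xxxxxx ✓), payload 000110.
Byte 4: 0x8A = 10001010 (10xxxxxx ✓), payload 001010.
Concatenate: 000010010000110001010 = 0x1218A (21 bits → U+1218A).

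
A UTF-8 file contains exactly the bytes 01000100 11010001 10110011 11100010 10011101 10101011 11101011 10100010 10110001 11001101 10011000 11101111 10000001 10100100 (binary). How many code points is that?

6

Byte at offset 0: 0x44 = 01000100 → 1-byte char (#1). Advance 1.
Byte at offset 1: 0xD1 = 11010001 → 2-byte char (#2). Advance 2.
Byte at offset 3: 0xE2 = 11100010 → 3-byte char (#3). Advance 3.
Byte at offset 6: 0xEB = 11101011 → 3-byte char (#4). Advance 3.
Byte at offset 9: 0xCD = 11001101 → 2-byte char (#5). Advance 2.
Byte at offset 11: 0xEF = 11101111 → 3-byte char (#6). Advance 3.
Reached end at offset 14 after 6 code points.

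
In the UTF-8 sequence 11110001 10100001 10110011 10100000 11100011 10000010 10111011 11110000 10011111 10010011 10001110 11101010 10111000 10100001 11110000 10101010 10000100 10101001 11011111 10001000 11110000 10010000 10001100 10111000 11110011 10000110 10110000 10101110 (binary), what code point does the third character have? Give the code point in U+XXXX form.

Offset 0: leading byte 0xF1 = 11110001 → 4-byte char #1 = F1 A1 B3 A0.
Offset 4: leading byte 0xE3 = 11100011 → 3-byte char #2 = E3 82 BB.
Offset 7: leading byte 0xF0 = 11110000 → 4-byte char #3 = F0 9F 93 8E.
Leading byte 0xF0 = 11110000 matches 11110xxx → 4-byte sequence.
Byte 1: 0xF0 = 11110000, payload 000 (3 bits).
Byte 2: 0x9F = 10011111 (10xxxxxx ✓), payload 011111.
Byte 3: 0x93 = 10010011 (10xxxxxx ✓), payload 010011.
Byte 4: 0x8E = 10001110 (10xxxxxx ✓), payload 001110.
Concatenate: 000011111010011001110 = 0x1F4CE (21 bits → U+1F4CE).

U+1F4CE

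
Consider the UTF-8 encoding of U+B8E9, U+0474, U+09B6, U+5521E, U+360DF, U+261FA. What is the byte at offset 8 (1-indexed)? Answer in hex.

0xB6

1-indexed offset 8 is 0-indexed offset 7.
U+B8E9 → 3-byte form EB A3 A9 at offsets 0–2.
U+0474 → 2-byte form D1 B4 at offsets 3–4.
U+09B6 → 3-byte form E0 A6 B6 at offsets 5–7.
Offset 7 falls in char 3's range; it's byte 3 of E0 A6 B6 = 0xB6.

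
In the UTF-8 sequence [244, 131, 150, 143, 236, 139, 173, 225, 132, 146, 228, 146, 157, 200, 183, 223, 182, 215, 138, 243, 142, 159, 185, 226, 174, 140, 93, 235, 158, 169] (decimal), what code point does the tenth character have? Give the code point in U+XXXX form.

Offset 0: leading byte 0xF4 = 11110100 → 4-byte char #1 = F4 83 96 8F.
Offset 4: leading byte 0xEC = 11101100 → 3-byte char #2 = EC 8B AD.
Offset 7: leading byte 0xE1 = 11100001 → 3-byte char #3 = E1 84 92.
Offset 10: leading byte 0xE4 = 11100100 → 3-byte char #4 = E4 92 9D.
Offset 13: leading byte 0xC8 = 11001000 → 2-byte char #5 = C8 B7.
Offset 15: leading byte 0xDF = 11011111 → 2-byte char #6 = DF B6.
Offset 17: leading byte 0xD7 = 11010111 → 2-byte char #7 = D7 8A.
Offset 19: leading byte 0xF3 = 11110011 → 4-byte char #8 = F3 8E 9F B9.
Offset 23: leading byte 0xE2 = 11100010 → 3-byte char #9 = E2 AE 8C.
Offset 26: leading byte 0x5D = 01011101 → 1-byte char #10 = 5D.
Leading byte 0x5D = 01011101 matches 0xxxxxxx → 1-byte sequence.
Byte 1: 0x5D = 01011101, payload 1011101 (7 bits).
Concatenate: 1011101 = 0x5D (7 bits → U+005D).

U+005D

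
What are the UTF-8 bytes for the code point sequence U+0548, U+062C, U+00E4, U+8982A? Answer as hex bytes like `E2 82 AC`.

D5 88 D8 AC C3 A4 F2 89 A0 AA

U+0548: 2-byte form → D5 88.
U+062C: 2-byte form → D8 AC.
U+00E4: 2-byte form → C3 A4.
U+8982A: 4-byte form → F2 89 A0 AA.
Concatenated (10 bytes): D5 88 D8 AC C3 A4 F2 89 A0 AA.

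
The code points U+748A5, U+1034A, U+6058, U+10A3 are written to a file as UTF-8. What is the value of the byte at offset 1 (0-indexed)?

0xB4

U+748A5 → 4-byte form F1 B4 A2 A5 at offsets 0–3.
Offset 1 falls in char 1's range; it's byte 2 of F1 B4 A2 A5 = 0xB4.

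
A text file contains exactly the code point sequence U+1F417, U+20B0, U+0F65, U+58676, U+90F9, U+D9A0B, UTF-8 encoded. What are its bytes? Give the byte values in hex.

F0 9F 90 97 E2 82 B0 E0 BD A5 F1 98 99 B6 E9 83 B9 F3 99 A8 8B

U+1F417: 4-byte form → F0 9F 90 97.
U+20B0: 3-byte form → E2 82 B0.
U+0F65: 3-byte form → E0 BD A5.
U+58676: 4-byte form → F1 98 99 B6.
U+90F9: 3-byte form → E9 83 B9.
U+D9A0B: 4-byte form → F3 99 A8 8B.
Concatenated (21 bytes): F0 9F 90 97 E2 82 B0 E0 BD A5 F1 98 99 B6 E9 83 B9 F3 99 A8 8B.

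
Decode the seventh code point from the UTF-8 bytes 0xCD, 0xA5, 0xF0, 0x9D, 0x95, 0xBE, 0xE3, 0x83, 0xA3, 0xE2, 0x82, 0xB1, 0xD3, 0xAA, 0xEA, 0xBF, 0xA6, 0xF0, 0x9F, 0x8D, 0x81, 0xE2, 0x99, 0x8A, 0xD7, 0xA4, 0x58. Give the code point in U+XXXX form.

U+1F341

Offset 0: leading byte 0xCD = 11001101 → 2-byte char #1 = CD A5.
Offset 2: leading byte 0xF0 = 11110000 → 4-byte char #2 = F0 9D 95 BE.
Offset 6: leading byte 0xE3 = 11100011 → 3-byte char #3 = E3 83 A3.
Offset 9: leading byte 0xE2 = 11100010 → 3-byte char #4 = E2 82 B1.
Offset 12: leading byte 0xD3 = 11010011 → 2-byte char #5 = D3 AA.
Offset 14: leading byte 0xEA = 11101010 → 3-byte char #6 = EA BF A6.
Offset 17: leading byte 0xF0 = 11110000 → 4-byte char #7 = F0 9F 8D 81.
Leading byte 0xF0 = 11110000 matches 11110xxx → 4-byte sequence.
Byte 1: 0xF0 = 11110000, payload 000 (3 bits).
Byte 2: 0x9F = 10011111 (10xxxxxx ✓), payload 011111.
Byte 3: 0x8D = 10001101 (10xxxxxx ✓), payload 001101.
Byte 4: 0x81 = 10000001 (10xxxxxx ✓), payload 000001.
Concatenate: 000011111001101000001 = 0x1F341 (21 bits → U+1F341).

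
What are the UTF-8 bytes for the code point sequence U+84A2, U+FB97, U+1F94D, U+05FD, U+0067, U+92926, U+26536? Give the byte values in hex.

U+84A2: 3-byte form → E8 92 A2.
U+FB97: 3-byte form → EF AE 97.
U+1F94D: 4-byte form → F0 9F A5 8D.
U+05FD: 2-byte form → D7 BD.
U+0067: 1-byte form → 67.
U+92926: 4-byte form → F2 92 A4 A6.
U+26536: 4-byte form → F0 A6 94 B6.
Concatenated (21 bytes): E8 92 A2 EF AE 97 F0 9F A5 8D D7 BD 67 F2 92 A4 A6 F0 A6 94 B6.

E8 92 A2 EF AE 97 F0 9F A5 8D D7 BD 67 F2 92 A4 A6 F0 A6 94 B6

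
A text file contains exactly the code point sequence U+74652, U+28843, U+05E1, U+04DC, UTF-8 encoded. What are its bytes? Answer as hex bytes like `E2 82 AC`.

F1 B4 99 92 F0 A8 A1 83 D7 A1 D3 9C

U+74652: 4-byte form → F1 B4 99 92.
U+28843: 4-byte form → F0 A8 A1 83.
U+05E1: 2-byte form → D7 A1.
U+04DC: 2-byte form → D3 9C.
Concatenated (12 bytes): F1 B4 99 92 F0 A8 A1 83 D7 A1 D3 9C.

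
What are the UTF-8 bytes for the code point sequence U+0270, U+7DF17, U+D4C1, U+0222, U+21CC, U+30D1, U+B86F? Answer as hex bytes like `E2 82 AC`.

U+0270: 2-byte form → C9 B0.
U+7DF17: 4-byte form → F1 BD BC 97.
U+D4C1: 3-byte form → ED 93 81.
U+0222: 2-byte form → C8 A2.
U+21CC: 3-byte form → E2 87 8C.
U+30D1: 3-byte form → E3 83 91.
U+B86F: 3-byte form → EB A1 AF.
Concatenated (20 bytes): C9 B0 F1 BD BC 97 ED 93 81 C8 A2 E2 87 8C E3 83 91 EB A1 AF.

C9 B0 F1 BD BC 97 ED 93 81 C8 A2 E2 87 8C E3 83 91 EB A1 AF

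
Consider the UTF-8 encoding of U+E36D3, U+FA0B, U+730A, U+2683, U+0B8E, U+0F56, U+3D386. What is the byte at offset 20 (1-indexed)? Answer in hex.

0xF0

1-indexed offset 20 is 0-indexed offset 19.
U+E36D3 → 4-byte form F3 A3 9B 93 at offsets 0–3.
U+FA0B → 3-byte form EF A8 8B at offsets 4–6.
U+730A → 3-byte form E7 8C 8A at offsets 7–9.
U+2683 → 3-byte form E2 9A 83 at offsets 10–12.
U+0B8E → 3-byte form E0 AE 8E at offsets 13–15.
U+0F56 → 3-byte form E0 BD 96 at offsets 16–18.
U+3D386 → 4-byte form F0 BD 8E 86 at offsets 19–22.
Offset 19 falls in char 7's range; it's byte 1 of F0 BD 8E 86 = 0xF0.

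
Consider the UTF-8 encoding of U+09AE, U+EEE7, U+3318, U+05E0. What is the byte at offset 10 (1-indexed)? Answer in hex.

1-indexed offset 10 is 0-indexed offset 9.
U+09AE → 3-byte form E0 A6 AE at offsets 0–2.
U+EEE7 → 3-byte form EE BB A7 at offsets 3–5.
U+3318 → 3-byte form E3 8C 98 at offsets 6–8.
U+05E0 → 2-byte form D7 A0 at offsets 9–10.
Offset 9 falls in char 4's range; it's byte 1 of D7 A0 = 0xD7.

0xD7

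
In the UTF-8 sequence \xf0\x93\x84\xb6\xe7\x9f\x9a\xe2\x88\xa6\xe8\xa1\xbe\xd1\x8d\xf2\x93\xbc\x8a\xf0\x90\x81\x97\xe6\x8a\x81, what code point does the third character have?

Offset 0: leading byte 0xF0 = 11110000 → 4-byte char #1 = F0 93 84 B6.
Offset 4: leading byte 0xE7 = 11100111 → 3-byte char #2 = E7 9F 9A.
Offset 7: leading byte 0xE2 = 11100010 → 3-byte char #3 = E2 88 A6.
Leading byte 0xE2 = 11100010 matches 1110xxxx → 3-byte sequence.
Byte 1: 0xE2 = 11100010, payload 0010 (4 bits).
Byte 2: 0x88 = 10001000 (10xxxxxx ✓), payload 001000.
Byte 3: 0xA6 = 10100110 (10xxxxxx ✓), payload 100110.
Concatenate: 0010001000100110 = 0x2226 (16 bits → U+2226).

U+2226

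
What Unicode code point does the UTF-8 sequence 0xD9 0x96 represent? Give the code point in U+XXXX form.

U+0656

Leading byte 0xD9 = 11011001 matches 110xxxxx → 2-byte sequence.
Byte 1: 0xD9 = 11011001, payload 11001 (5 bits).
Byte 2: 0x96 = 10010110 (10xxxxxx ✓), payload 010110.
Concatenate: 11001010110 = 0x656 (11 bits → U+0656).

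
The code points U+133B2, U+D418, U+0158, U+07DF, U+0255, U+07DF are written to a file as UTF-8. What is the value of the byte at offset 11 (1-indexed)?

0x9F

1-indexed offset 11 is 0-indexed offset 10.
U+133B2 → 4-byte form F0 93 8E B2 at offsets 0–3.
U+D418 → 3-byte form ED 90 98 at offsets 4–6.
U+0158 → 2-byte form C5 98 at offsets 7–8.
U+07DF → 2-byte form DF 9F at offsets 9–10.
Offset 10 falls in char 4's range; it's byte 2 of DF 9F = 0x9F.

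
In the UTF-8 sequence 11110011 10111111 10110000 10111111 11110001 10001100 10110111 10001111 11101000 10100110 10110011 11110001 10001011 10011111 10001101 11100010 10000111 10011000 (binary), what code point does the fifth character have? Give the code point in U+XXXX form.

Offset 0: leading byte 0xF3 = 11110011 → 4-byte char #1 = F3 BF B0 BF.
Offset 4: leading byte 0xF1 = 11110001 → 4-byte char #2 = F1 8C B7 8F.
Offset 8: leading byte 0xE8 = 11101000 → 3-byte char #3 = E8 A6 B3.
Offset 11: leading byte 0xF1 = 11110001 → 4-byte char #4 = F1 8B 9F 8D.
Offset 15: leading byte 0xE2 = 11100010 → 3-byte char #5 = E2 87 98.
Leading byte 0xE2 = 11100010 matches 1110xxxx → 3-byte sequence.
Byte 1: 0xE2 = 11100010, payload 0010 (4 bits).
Byte 2: 0x87 = 10000111 (10xxxxxx ✓), payload 000111.
Byte 3: 0x98 = 10011000 (10xxxxxx ✓), payload 011000.
Concatenate: 0010000111011000 = 0x21D8 (16 bits → U+21D8).

U+21D8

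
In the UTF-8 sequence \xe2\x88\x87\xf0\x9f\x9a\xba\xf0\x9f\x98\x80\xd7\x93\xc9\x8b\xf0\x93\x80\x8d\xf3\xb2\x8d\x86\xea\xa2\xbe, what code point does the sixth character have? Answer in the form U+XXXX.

Offset 0: leading byte 0xE2 = 11100010 → 3-byte char #1 = E2 88 87.
Offset 3: leading byte 0xF0 = 11110000 → 4-byte char #2 = F0 9F 9A BA.
Offset 7: leading byte 0xF0 = 11110000 → 4-byte char #3 = F0 9F 98 80.
Offset 11: leading byte 0xD7 = 11010111 → 2-byte char #4 = D7 93.
Offset 13: leading byte 0xC9 = 11001001 → 2-byte char #5 = C9 8B.
Offset 15: leading byte 0xF0 = 11110000 → 4-byte char #6 = F0 93 80 8D.
Leading byte 0xF0 = 11110000 matches 11110xxx → 4-byte sequence.
Byte 1: 0xF0 = 11110000, payload 000 (3 bits).
Byte 2: 0x93 = 10010011 (10xxxxxx ✓), payload 010011.
Byte 3: 0x80 = 10000000 (10xxxxxx ✓), payload 000000.
Byte 4: 0x8D = 10001101 (10xxxxxx ✓), payload 001101.
Concatenate: 000010011000000001101 = 0x1300D (21 bits → U+1300D).

U+1300D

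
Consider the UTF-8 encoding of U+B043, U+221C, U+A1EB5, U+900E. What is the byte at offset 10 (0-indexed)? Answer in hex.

U+B043 → 3-byte form EB 81 83 at offsets 0–2.
U+221C → 3-byte form E2 88 9C at offsets 3–5.
U+A1EB5 → 4-byte form F2 A1 BA B5 at offsets 6–9.
U+900E → 3-byte form E9 80 8E at offsets 10–12.
Offset 10 falls in char 4's range; it's byte 1 of E9 80 8E = 0xE9.

0xE9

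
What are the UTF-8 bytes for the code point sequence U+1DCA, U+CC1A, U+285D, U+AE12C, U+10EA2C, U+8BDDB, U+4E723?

U+1DCA: 3-byte form → E1 B7 8A.
U+CC1A: 3-byte form → EC B0 9A.
U+285D: 3-byte form → E2 A1 9D.
U+AE12C: 4-byte form → F2 AE 84 AC.
U+10EA2C: 4-byte form → F4 8E A8 AC.
U+8BDDB: 4-byte form → F2 8B B7 9B.
U+4E723: 4-byte form → F1 8E 9C A3.
Concatenated (25 bytes): E1 B7 8A EC B0 9A E2 A1 9D F2 AE 84 AC F4 8E A8 AC F2 8B B7 9B F1 8E 9C A3.

E1 B7 8A EC B0 9A E2 A1 9D F2 AE 84 AC F4 8E A8 AC F2 8B B7 9B F1 8E 9C A3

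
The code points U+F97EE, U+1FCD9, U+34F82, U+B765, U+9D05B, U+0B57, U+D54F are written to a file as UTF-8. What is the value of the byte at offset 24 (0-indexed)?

0x8F

U+F97EE → 4-byte form F3 B9 9F AE at offsets 0–3.
U+1FCD9 → 4-byte form F0 9F B3 99 at offsets 4–7.
U+34F82 → 4-byte form F0 B4 BE 82 at offsets 8–11.
U+B765 → 3-byte form EB 9D A5 at offsets 12–14.
U+9D05B → 4-byte form F2 9D 81 9B at offsets 15–18.
U+0B57 → 3-byte form E0 AD 97 at offsets 19–21.
U+D54F → 3-byte form ED 95 8F at offsets 22–24.
Offset 24 falls in char 7's range; it's byte 3 of ED 95 8F = 0x8F.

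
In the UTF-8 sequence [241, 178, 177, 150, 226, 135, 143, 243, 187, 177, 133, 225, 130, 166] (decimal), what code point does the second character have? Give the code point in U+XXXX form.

Offset 0: leading byte 0xF1 = 11110001 → 4-byte char #1 = F1 B2 B1 96.
Offset 4: leading byte 0xE2 = 11100010 → 3-byte char #2 = E2 87 8F.
Leading byte 0xE2 = 11100010 matches 1110xxxx → 3-byte sequence.
Byte 1: 0xE2 = 11100010, payload 0010 (4 bits).
Byte 2: 0x87 = 10000111 (10xxxxxx ✓), payload 000111.
Byte 3: 0x8F = 10001111 (10xxxxxx ✓), payload 001111.
Concatenate: 0010000111001111 = 0x21CF (16 bits → U+21CF).

U+21CF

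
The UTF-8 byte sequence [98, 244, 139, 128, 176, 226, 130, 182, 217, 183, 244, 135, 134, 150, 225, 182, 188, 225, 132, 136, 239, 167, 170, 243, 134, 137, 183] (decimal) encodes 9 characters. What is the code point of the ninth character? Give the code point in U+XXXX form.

U+C6277

Offset 0: leading byte 0x62 = 01100010 → 1-byte char #1 = 62.
Offset 1: leading byte 0xF4 = 11110100 → 4-byte char #2 = F4 8B 80 B0.
Offset 5: leading byte 0xE2 = 11100010 → 3-byte char #3 = E2 82 B6.
Offset 8: leading byte 0xD9 = 11011001 → 2-byte char #4 = D9 B7.
Offset 10: leading byte 0xF4 = 11110100 → 4-byte char #5 = F4 87 86 96.
Offset 14: leading byte 0xE1 = 11100001 → 3-byte char #6 = E1 B6 BC.
Offset 17: leading byte 0xE1 = 11100001 → 3-byte char #7 = E1 84 88.
Offset 20: leading byte 0xEF = 11101111 → 3-byte char #8 = EF A7 AA.
Offset 23: leading byte 0xF3 = 11110011 → 4-byte char #9 = F3 86 89 B7.
Leading byte 0xF3 = 11110011 matches 11110xxx → 4-byte sequence.
Byte 1: 0xF3 = 11110011, payload 011 (3 bits).
Byte 2: 0x86 = 10000110 (10xxxxxx ✓), payload 000110.
Byte 3: 0x89 = 10001001 (10xxxxxx ✓), payload 001001.
Byte 4: 0xB7 = 10110111 (10xxxxxx ✓), payload 110111.
Concatenate: 011000110001001110111 = 0xC6277 (21 bits → U+C6277).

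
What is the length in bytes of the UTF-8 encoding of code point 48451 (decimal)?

3

U+BD43 = 0xBD43. UTF-8 uses 1 byte below 0x80, 2 below 0x800, 3 below 0x10000, 4 up to 0x10FFFF. 0xBD43 is in U+0800–U+FFFF → 3 bytes.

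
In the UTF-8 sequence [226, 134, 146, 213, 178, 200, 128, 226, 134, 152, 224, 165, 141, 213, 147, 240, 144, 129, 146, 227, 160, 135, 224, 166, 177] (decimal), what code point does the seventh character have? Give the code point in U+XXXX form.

U+10052

Offset 0: leading byte 0xE2 = 11100010 → 3-byte char #1 = E2 86 92.
Offset 3: leading byte 0xD5 = 11010101 → 2-byte char #2 = D5 B2.
Offset 5: leading byte 0xC8 = 11001000 → 2-byte char #3 = C8 80.
Offset 7: leading byte 0xE2 = 11100010 → 3-byte char #4 = E2 86 98.
Offset 10: leading byte 0xE0 = 11100000 → 3-byte char #5 = E0 A5 8D.
Offset 13: leading byte 0xD5 = 11010101 → 2-byte char #6 = D5 93.
Offset 15: leading byte 0xF0 = 11110000 → 4-byte char #7 = F0 90 81 92.
Leading byte 0xF0 = 11110000 matches 11110xxx → 4-byte sequence.
Byte 1: 0xF0 = 11110000, payload 000 (3 bits).
Byte 2: 0x90 = 10010000 (10xxxxxx ✓), payload 010000.
Byte 3: 0x81 = 10000001 (10xxxxxx ✓), payload 000001.
Byte 4: 0x92 = 10010010 (10xxxxxx ✓), payload 010010.
Concatenate: 000010000000001010010 = 0x10052 (21 bits → U+10052).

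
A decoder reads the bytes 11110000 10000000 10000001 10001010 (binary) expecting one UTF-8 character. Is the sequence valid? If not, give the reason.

invalid (overlong encoding)

Leading byte 0xF0 = 11110000 → 4-byte form.
Continuation bytes all match 10xxxxxx. Payload decodes to 0x4A.
But 0x4A < 0x10000, the minimum for a 4-byte sequence — this is an overlong encoding.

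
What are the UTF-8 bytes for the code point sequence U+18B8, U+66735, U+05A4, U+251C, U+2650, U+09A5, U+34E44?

E1 A2 B8 F1 A6 9C B5 D6 A4 E2 94 9C E2 99 90 E0 A6 A5 F0 B4 B9 84

U+18B8: 3-byte form → E1 A2 B8.
U+66735: 4-byte form → F1 A6 9C B5.
U+05A4: 2-byte form → D6 A4.
U+251C: 3-byte form → E2 94 9C.
U+2650: 3-byte form → E2 99 90.
U+09A5: 3-byte form → E0 A6 A5.
U+34E44: 4-byte form → F0 B4 B9 84.
Concatenated (22 bytes): E1 A2 B8 F1 A6 9C B5 D6 A4 E2 94 9C E2 99 90 E0 A6 A5 F0 B4 B9 84.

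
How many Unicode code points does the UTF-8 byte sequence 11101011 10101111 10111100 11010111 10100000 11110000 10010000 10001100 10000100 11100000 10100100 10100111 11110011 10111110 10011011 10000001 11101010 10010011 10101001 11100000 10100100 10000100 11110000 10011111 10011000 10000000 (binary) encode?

8

Byte at offset 0: 0xEB = 11101011 → 3-byte char (#1). Advance 3.
Byte at offset 3: 0xD7 = 11010111 → 2-byte char (#2). Advance 2.
Byte at offset 5: 0xF0 = 11110000 → 4-byte char (#3). Advance 4.
Byte at offset 9: 0xE0 = 11100000 → 3-byte char (#4). Advance 3.
Byte at offset 12: 0xF3 = 11110011 → 4-byte char (#5). Advance 4.
Byte at offset 16: 0xEA = 11101010 → 3-byte char (#6). Advance 3.
Byte at offset 19: 0xE0 = 11100000 → 3-byte char (#7). Advance 3.
Byte at offset 22: 0xF0 = 11110000 → 4-byte char (#8). Advance 4.
Reached end at offset 26 after 8 code points.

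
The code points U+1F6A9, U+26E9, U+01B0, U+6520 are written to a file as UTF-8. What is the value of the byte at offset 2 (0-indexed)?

U+1F6A9 → 4-byte form F0 9F 9A A9 at offsets 0–3.
Offset 2 falls in char 1's range; it's byte 3 of F0 9F 9A A9 = 0x9A.

0x9A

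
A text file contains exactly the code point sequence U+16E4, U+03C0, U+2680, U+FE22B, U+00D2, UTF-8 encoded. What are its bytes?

E1 9B A4 CF 80 E2 9A 80 F3 BE 88 AB C3 92

U+16E4: 3-byte form → E1 9B A4.
U+03C0: 2-byte form → CF 80.
U+2680: 3-byte form → E2 9A 80.
U+FE22B: 4-byte form → F3 BE 88 AB.
U+00D2: 2-byte form → C3 92.
Concatenated (14 bytes): E1 9B A4 CF 80 E2 9A 80 F3 BE 88 AB C3 92.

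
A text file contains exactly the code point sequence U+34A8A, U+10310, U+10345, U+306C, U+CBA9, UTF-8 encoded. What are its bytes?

U+34A8A: 4-byte form → F0 B4 AA 8A.
U+10310: 4-byte form → F0 90 8C 90.
U+10345: 4-byte form → F0 90 8D 85.
U+306C: 3-byte form → E3 81 AC.
U+CBA9: 3-byte form → EC AE A9.
Concatenated (18 bytes): F0 B4 AA 8A F0 90 8C 90 F0 90 8D 85 E3 81 AC EC AE A9.

F0 B4 AA 8A F0 90 8C 90 F0 90 8D 85 E3 81 AC EC AE A9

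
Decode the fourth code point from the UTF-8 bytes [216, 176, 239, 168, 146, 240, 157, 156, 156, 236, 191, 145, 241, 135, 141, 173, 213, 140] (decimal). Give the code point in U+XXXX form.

Offset 0: leading byte 0xD8 = 11011000 → 2-byte char #1 = D8 B0.
Offset 2: leading byte 0xEF = 11101111 → 3-byte char #2 = EF A8 92.
Offset 5: leading byte 0xF0 = 11110000 → 4-byte char #3 = F0 9D 9C 9C.
Offset 9: leading byte 0xEC = 11101100 → 3-byte char #4 = EC BF 91.
Leading byte 0xEC = 11101100 matches 1110xxxx → 3-byte sequence.
Byte 1: 0xEC = 11101100, payload 1100 (4 bits).
Byte 2: 0xBF = 10111111 (10xxxxxx ✓), payload 111111.
Byte 3: 0x91 = 10010001 (10xxxxxx ✓), payload 010001.
Concatenate: 1100111111010001 = 0xCFD1 (16 bits → U+CFD1).

U+CFD1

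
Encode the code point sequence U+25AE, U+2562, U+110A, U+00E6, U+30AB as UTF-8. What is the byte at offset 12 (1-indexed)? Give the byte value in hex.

0xE3

1-indexed offset 12 is 0-indexed offset 11.
U+25AE → 3-byte form E2 96 AE at offsets 0–2.
U+2562 → 3-byte form E2 95 A2 at offsets 3–5.
U+110A → 3-byte form E1 84 8A at offsets 6–8.
U+00E6 → 2-byte form C3 A6 at offsets 9–10.
U+30AB → 3-byte form E3 82 AB at offsets 11–13.
Offset 11 falls in char 5's range; it's byte 1 of E3 82 AB = 0xE3.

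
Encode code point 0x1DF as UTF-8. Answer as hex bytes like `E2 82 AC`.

U+01DF = 0x1DF = 479 decimal. In range U+0080–U+07FF → 2-byte form: 110xxxxx 10xxxxxx.
Binary (11 bits): 00111011111.
Split 5+6: 00111 | 011111.
Byte 1: 11000111 = 0xC7.
Byte 2: 10011111 = 0x9F.

C7 9F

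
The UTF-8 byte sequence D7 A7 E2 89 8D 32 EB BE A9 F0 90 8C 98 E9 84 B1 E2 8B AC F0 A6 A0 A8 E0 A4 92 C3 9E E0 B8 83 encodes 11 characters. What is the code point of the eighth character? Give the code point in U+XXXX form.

U+26828

Offset 0: leading byte 0xD7 = 11010111 → 2-byte char #1 = D7 A7.
Offset 2: leading byte 0xE2 = 11100010 → 3-byte char #2 = E2 89 8D.
Offset 5: leading byte 0x32 = 00110010 → 1-byte char #3 = 32.
Offset 6: leading byte 0xEB = 11101011 → 3-byte char #4 = EB BE A9.
Offset 9: leading byte 0xF0 = 11110000 → 4-byte char #5 = F0 90 8C 98.
Offset 13: leading byte 0xE9 = 11101001 → 3-byte char #6 = E9 84 B1.
Offset 16: leading byte 0xE2 = 11100010 → 3-byte char #7 = E2 8B AC.
Offset 19: leading byte 0xF0 = 11110000 → 4-byte char #8 = F0 A6 A0 A8.
Leading byte 0xF0 = 11110000 matches 11110xxx → 4-byte sequence.
Byte 1: 0xF0 = 11110000, payload 000 (3 bits).
Byte 2: 0xA6 = 10100110 (10xxxxxx ✓), payload 100110.
Byte 3: 0xA0 = 10100000 (10xxxxxx ✓), payload 100000.
Byte 4: 0xA8 = 10101000 (10xxxxxx ✓), payload 101000.
Concatenate: 000100110100000101000 = 0x26828 (21 bits → U+26828).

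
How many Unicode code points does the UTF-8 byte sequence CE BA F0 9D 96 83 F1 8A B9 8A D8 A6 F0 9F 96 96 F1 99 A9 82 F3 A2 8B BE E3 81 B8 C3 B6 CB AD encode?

10

Byte at offset 0: 0xCE = 11001110 → 2-byte char (#1). Advance 2.
Byte at offset 2: 0xF0 = 11110000 → 4-byte char (#2). Advance 4.
Byte at offset 6: 0xF1 = 11110001 → 4-byte char (#3). Advance 4.
Byte at offset 10: 0xD8 = 11011000 → 2-byte char (#4). Advance 2.
Byte at offset 12: 0xF0 = 11110000 → 4-byte char (#5). Advance 4.
Byte at offset 16: 0xF1 = 11110001 → 4-byte char (#6). Advance 4.
Byte at offset 20: 0xF3 = 11110011 → 4-byte char (#7). Advance 4.
Byte at offset 24: 0xE3 = 11100011 → 3-byte char (#8). Advance 3.
Byte at offset 27: 0xC3 = 11000011 → 2-byte char (#9). Advance 2.
Byte at offset 29: 0xCB = 11001011 → 2-byte char (#10). Advance 2.
Reached end at offset 31 after 10 code points.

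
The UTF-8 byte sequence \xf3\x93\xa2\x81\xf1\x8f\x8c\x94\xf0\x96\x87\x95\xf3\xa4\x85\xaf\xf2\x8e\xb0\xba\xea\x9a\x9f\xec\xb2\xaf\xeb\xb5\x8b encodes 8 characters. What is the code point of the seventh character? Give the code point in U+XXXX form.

Offset 0: leading byte 0xF3 = 11110011 → 4-byte char #1 = F3 93 A2 81.
Offset 4: leading byte 0xF1 = 11110001 → 4-byte char #2 = F1 8F 8C 94.
Offset 8: leading byte 0xF0 = 11110000 → 4-byte char #3 = F0 96 87 95.
Offset 12: leading byte 0xF3 = 11110011 → 4-byte char #4 = F3 A4 85 AF.
Offset 16: leading byte 0xF2 = 11110010 → 4-byte char #5 = F2 8E B0 BA.
Offset 20: leading byte 0xEA = 11101010 → 3-byte char #6 = EA 9A 9F.
Offset 23: leading byte 0xEC = 11101100 → 3-byte char #7 = EC B2 AF.
Leading byte 0xEC = 11101100 matches 1110xxxx → 3-byte sequence.
Byte 1: 0xEC = 11101100, payload 1100 (4 bits).
Byte 2: 0xB2 = 10110010 (10xxxxxx ✓), payload 110010.
Byte 3: 0xAF = 10101111 (10xxxxxx ✓), payload 101111.
Concatenate: 1100110010101111 = 0xCCAF (16 bits → U+CCAF).

U+CCAF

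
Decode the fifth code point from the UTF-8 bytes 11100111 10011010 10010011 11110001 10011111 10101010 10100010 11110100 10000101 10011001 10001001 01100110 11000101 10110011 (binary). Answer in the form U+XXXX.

Offset 0: leading byte 0xE7 = 11100111 → 3-byte char #1 = E7 9A 93.
Offset 3: leading byte 0xF1 = 11110001 → 4-byte char #2 = F1 9F AA A2.
Offset 7: leading byte 0xF4 = 11110100 → 4-byte char #3 = F4 85 99 89.
Offset 11: leading byte 0x66 = 01100110 → 1-byte char #4 = 66.
Offset 12: leading byte 0xC5 = 11000101 → 2-byte char #5 = C5 B3.
Leading byte 0xC5 = 11000101 matches 110xxxxx → 2-byte sequence.
Byte 1: 0xC5 = 11000101, payload 00101 (5 bits).
Byte 2: 0xB3 = 10110011 (10xxxxxx ✓), payload 110011.
Concatenate: 00101110011 = 0x173 (11 bits → U+0173).

U+0173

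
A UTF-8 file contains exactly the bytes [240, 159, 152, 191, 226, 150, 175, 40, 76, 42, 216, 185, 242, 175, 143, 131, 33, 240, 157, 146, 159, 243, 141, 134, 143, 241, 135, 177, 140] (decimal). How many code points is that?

Byte at offset 0: 0xF0 = 11110000 → 4-byte char (#1). Advance 4.
Byte at offset 4: 0xE2 = 11100010 → 3-byte char (#2). Advance 3.
Byte at offset 7: 0x28 = 00101000 → 1-byte char (#3). Advance 1.
Byte at offset 8: 0x4C = 01001100 → 1-byte char (#4). Advance 1.
Byte at offset 9: 0x2A = 00101010 → 1-byte char (#5). Advance 1.
Byte at offset 10: 0xD8 = 11011000 → 2-byte char (#6). Advance 2.
Byte at offset 12: 0xF2 = 11110010 → 4-byte char (#7). Advance 4.
Byte at offset 16: 0x21 = 00100001 → 1-byte char (#8). Advance 1.
Byte at offset 17: 0xF0 = 11110000 → 4-byte char (#9). Advance 4.
Byte at offset 21: 0xF3 = 11110011 → 4-byte char (#10). Advance 4.
Byte at offset 25: 0xF1 = 11110001 → 4-byte char (#11). Advance 4.
Reached end at offset 29 after 11 code points.

11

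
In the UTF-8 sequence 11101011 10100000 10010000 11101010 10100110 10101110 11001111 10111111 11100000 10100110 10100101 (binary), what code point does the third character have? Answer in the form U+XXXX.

U+03FF

Offset 0: leading byte 0xEB = 11101011 → 3-byte char #1 = EB A0 90.
Offset 3: leading byte 0xEA = 11101010 → 3-byte char #2 = EA A6 AE.
Offset 6: leading byte 0xCF = 11001111 → 2-byte char #3 = CF BF.
Leading byte 0xCF = 11001111 matches 110xxxxx → 2-byte sequence.
Byte 1: 0xCF = 11001111, payload 01111 (5 bits).
Byte 2: 0xBF = 10111111 (10xxxxxx ✓), payload 111111.
Concatenate: 01111111111 = 0x3FF (11 bits → U+03FF).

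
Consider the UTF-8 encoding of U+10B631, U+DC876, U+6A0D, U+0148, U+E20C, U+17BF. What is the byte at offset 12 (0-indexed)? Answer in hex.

0x88

U+10B631 → 4-byte form F4 8B 98 B1 at offsets 0–3.
U+DC876 → 4-byte form F3 9C A1 B6 at offsets 4–7.
U+6A0D → 3-byte form E6 A8 8D at offsets 8–10.
U+0148 → 2-byte form C5 88 at offsets 11–12.
Offset 12 falls in char 4's range; it's byte 2 of C5 88 = 0x88.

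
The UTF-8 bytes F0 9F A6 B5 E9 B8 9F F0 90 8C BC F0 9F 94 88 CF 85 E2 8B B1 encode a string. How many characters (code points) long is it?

Byte at offset 0: 0xF0 = 11110000 → 4-byte char (#1). Advance 4.
Byte at offset 4: 0xE9 = 11101001 → 3-byte char (#2). Advance 3.
Byte at offset 7: 0xF0 = 11110000 → 4-byte char (#3). Advance 4.
Byte at offset 11: 0xF0 = 11110000 → 4-byte char (#4). Advance 4.
Byte at offset 15: 0xCF = 11001111 → 2-byte char (#5). Advance 2.
Byte at offset 17: 0xE2 = 11100010 → 3-byte char (#6). Advance 3.
Reached end at offset 20 after 6 code points.

6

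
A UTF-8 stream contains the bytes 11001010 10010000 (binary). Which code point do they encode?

U+0290

Leading byte 0xCA = 11001010 matches 110xxxxx → 2-byte sequence.
Byte 1: 0xCA = 11001010, payload 01010 (5 bits).
Byte 2: 0x90 = 10010000 (10xxxxxx ✓), payload 010000.
Concatenate: 01010010000 = 0x290 (11 bits → U+0290).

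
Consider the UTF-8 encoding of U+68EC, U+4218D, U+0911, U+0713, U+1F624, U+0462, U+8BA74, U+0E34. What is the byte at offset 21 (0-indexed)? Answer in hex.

0xB4

U+68EC → 3-byte form E6 A3 AC at offsets 0–2.
U+4218D → 4-byte form F1 82 86 8D at offsets 3–6.
U+0911 → 3-byte form E0 A4 91 at offsets 7–9.
U+0713 → 2-byte form DC 93 at offsets 10–11.
U+1F624 → 4-byte form F0 9F 98 A4 at offsets 12–15.
U+0462 → 2-byte form D1 A2 at offsets 16–17.
U+8BA74 → 4-byte form F2 8B A9 B4 at offsets 18–21.
Offset 21 falls in char 7's range; it's byte 4 of F2 8B A9 B4 = 0xB4.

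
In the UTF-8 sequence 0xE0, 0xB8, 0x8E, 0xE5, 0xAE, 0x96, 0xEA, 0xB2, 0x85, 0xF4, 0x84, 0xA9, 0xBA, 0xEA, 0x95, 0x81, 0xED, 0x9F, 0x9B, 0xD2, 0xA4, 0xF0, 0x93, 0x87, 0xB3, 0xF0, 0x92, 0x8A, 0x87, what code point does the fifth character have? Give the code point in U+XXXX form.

Offset 0: leading byte 0xE0 = 11100000 → 3-byte char #1 = E0 B8 8E.
Offset 3: leading byte 0xE5 = 11100101 → 3-byte char #2 = E5 AE 96.
Offset 6: leading byte 0xEA = 11101010 → 3-byte char #3 = EA B2 85.
Offset 9: leading byte 0xF4 = 11110100 → 4-byte char #4 = F4 84 A9 BA.
Offset 13: leading byte 0xEA = 11101010 → 3-byte char #5 = EA 95 81.
Leading byte 0xEA = 11101010 matches 1110xxxx → 3-byte sequence.
Byte 1: 0xEA = 11101010, payload 1010 (4 bits).
Byte 2: 0x95 = 10010101 (10xxxxxx ✓), payload 010101.
Byte 3: 0x81 = 10000001 (10xxxxxx ✓), payload 000001.
Concatenate: 1010010101000001 = 0xA541 (16 bits → U+A541).

U+A541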